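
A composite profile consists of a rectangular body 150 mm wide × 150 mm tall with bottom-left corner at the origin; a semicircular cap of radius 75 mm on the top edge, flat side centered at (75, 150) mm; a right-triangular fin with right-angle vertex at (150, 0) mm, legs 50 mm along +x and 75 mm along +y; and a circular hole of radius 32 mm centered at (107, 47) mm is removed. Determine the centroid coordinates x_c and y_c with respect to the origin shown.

Part | A | x̄ᵢ | ȳᵢ | A·x̄ᵢ | A·ȳᵢ
rectangular body | 22500.00 | 75.00 | 75.00 | 1687500.00 | 1687500.00
semicircular top | 8835.73 | 75.00 | 181.83 | 662679.70 | 1606609.40
triangular fin | 1875.00 | 166.67 | 25.00 | 312500.00 | 46875.00
hole | -3216.99 | 107.00 | 47.00 | -344218.02 | -151198.57
Σ | 29993.74 |  |  | 2318461.68 | 3189785.83
x_c = 2318461.68 / 29993.74 = 77.30 mm
y_c = 3189785.83 / 29993.74 = 106.35 mm

x_c = 77.30 mm, y_c = 106.35 mm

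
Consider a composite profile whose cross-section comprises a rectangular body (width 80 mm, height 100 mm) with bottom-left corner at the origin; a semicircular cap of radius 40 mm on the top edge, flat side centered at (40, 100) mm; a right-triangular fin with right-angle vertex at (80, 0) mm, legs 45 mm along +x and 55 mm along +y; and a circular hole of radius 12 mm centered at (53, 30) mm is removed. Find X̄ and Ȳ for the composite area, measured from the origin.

rectangular body: A = 80 × 100 = 8000.00, centroid at (40.00, 50.00).
semicircular top: A = ½π·40² = 2513.27, centroid at (40.00, 116.98).
triangular fin: A = ½·45·55 = 1237.50, centroid at (95.00, 18.33).
hole: A = −π·12² = -452.39, centroid at (53.00, 30.00).
ΣA = 11298.38 mm²
ΣAX̄ = (8000.00)(40.00) + (2513.27)(40.00) + (1237.50)(95.00) + (-452.39)(53.00) = 514116.83 mm³
ΣAȲ = (8000.00)(50.00) + (2513.27)(116.98) + (1237.50)(18.33) + (-452.39)(30.00) = 703109.90 mm³
X̄ = 514116.83 / 11298.38 = 45.50 mm
Ȳ = 703109.90 / 11298.38 = 62.23 mm

X̄ = 45.50 mm, Ȳ = 62.23 mm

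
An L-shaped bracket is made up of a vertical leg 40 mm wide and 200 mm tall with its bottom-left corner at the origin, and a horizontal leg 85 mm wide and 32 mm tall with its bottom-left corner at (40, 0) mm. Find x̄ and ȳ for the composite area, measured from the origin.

x̄ = 35.86 mm, ȳ = 78.69 mm

vertical leg: A = 40 × 200 = 8000.00, centroid at (20.00, 100.00).
horizontal leg: A = 85 × 32 = 2720.00, centroid at (82.50, 16.00).
ΣA = 10720.00 mm², ΣAx̄ = 384400.00 mm³, ΣAȳ = 843520.00 mm³.
x̄ = 384400.00/10720.00 = 35.86 mm; ȳ = 843520.00/10720.00 = 78.69 mm.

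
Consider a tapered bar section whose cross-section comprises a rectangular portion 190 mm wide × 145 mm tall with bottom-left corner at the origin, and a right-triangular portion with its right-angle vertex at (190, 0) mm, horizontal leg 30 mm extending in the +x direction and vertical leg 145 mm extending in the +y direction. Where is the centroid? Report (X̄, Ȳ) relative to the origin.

X̄ = 102.68 mm, Ȳ = 70.73 mm

rectangular portion: A = 190 × 145 = 27550.00, centroid at (95.00, 72.50).
triangular portion: A = ½·30·145 = 2175.00, centroid at (200.00, 48.33).
ΣA = 29725.00 mm²
ΣAX̄ = (27550.00)(95.00) + (2175.00)(200.00) = 3052250.00 mm³
ΣAȲ = (27550.00)(72.50) + (2175.00)(48.33) = 2102500.00 mm³
X̄ = 3052250.00 / 29725.00 = 102.68 mm
Ȳ = 2102500.00 / 29725.00 = 70.73 mm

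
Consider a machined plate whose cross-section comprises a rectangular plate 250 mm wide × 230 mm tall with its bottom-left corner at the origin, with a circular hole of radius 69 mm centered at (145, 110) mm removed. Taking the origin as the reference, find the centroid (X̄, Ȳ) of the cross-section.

X̄ = 117.97 mm, Ȳ = 116.76 mm

plate: A = 250 × 230 = 57500.00, centroid at (125.00, 115.00).
hole: A = −π·69² = -14957.12, centroid at (145.00, 110.00).
ΣA = 42542.88 mm², ΣAX̄ = 5018717.22 mm³, ΣAȲ = 4967216.51 mm³.
X̄ = 5018717.22/42542.88 = 117.97 mm; Ȳ = 4967216.51/42542.88 = 116.76 mm.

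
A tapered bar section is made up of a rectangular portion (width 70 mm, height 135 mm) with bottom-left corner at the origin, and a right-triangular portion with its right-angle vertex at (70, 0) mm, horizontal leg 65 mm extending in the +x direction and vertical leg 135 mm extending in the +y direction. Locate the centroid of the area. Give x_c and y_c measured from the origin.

Part | A | x̄ᵢ | ȳᵢ | A·x̄ᵢ | A·ȳᵢ
rectangular portion | 9450.00 | 35.00 | 67.50 | 330750.00 | 637875.00
triangular portion | 4387.50 | 91.67 | 45.00 | 402187.50 | 197437.50
Σ | 13837.50 |  |  | 732937.50 | 835312.50
x_c = 732937.50 / 13837.50 = 52.97 mm
y_c = 835312.50 / 13837.50 = 60.37 mm

x_c = 52.97 mm, y_c = 60.37 mm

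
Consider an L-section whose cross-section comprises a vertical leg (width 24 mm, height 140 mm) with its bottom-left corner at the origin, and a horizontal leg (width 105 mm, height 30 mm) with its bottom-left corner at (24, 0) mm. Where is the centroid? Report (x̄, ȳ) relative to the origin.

x̄ = 43.21 mm, ȳ = 43.39 mm

vertical leg: A = 24 × 140 = 3360.00, centroid at (12.00, 70.00).
horizontal leg: A = 105 × 30 = 3150.00, centroid at (76.50, 15.00).
ΣA = 6510.00 mm²
ΣAx̄ = (3360.00)(12.00) + (3150.00)(76.50) = 281295.00 mm³
ΣAȳ = (3360.00)(70.00) + (3150.00)(15.00) = 282450.00 mm³
x̄ = 281295.00 / 6510.00 = 43.21 mm
ȳ = 282450.00 / 6510.00 = 43.39 mm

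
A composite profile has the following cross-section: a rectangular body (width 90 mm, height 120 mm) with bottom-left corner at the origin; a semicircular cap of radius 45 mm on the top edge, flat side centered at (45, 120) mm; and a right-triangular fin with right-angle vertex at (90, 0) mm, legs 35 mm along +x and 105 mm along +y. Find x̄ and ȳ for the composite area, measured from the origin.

rectangular body: A = 90 × 120 = 10800.00, centroid at (45.00, 60.00).
semicircular top: A = ½π·45² = 3180.86, centroid at (45.00, 139.10).
triangular fin: A = ½·35·105 = 1837.50, centroid at (101.67, 35.00).
ΣA = 15818.36 mm²
ΣAx̄ = (10800.00)(45.00) + (3180.86)(45.00) + (1837.50)(101.67) = 815951.32 mm³
ΣAȳ = (10800.00)(60.00) + (3180.86)(139.10) + (1837.50)(35.00) = 1154766.01 mm³
x̄ = 815951.32 / 15818.36 = 51.58 mm
ȳ = 1154766.01 / 15818.36 = 73.00 mm

x̄ = 51.58 mm, ȳ = 73.00 mm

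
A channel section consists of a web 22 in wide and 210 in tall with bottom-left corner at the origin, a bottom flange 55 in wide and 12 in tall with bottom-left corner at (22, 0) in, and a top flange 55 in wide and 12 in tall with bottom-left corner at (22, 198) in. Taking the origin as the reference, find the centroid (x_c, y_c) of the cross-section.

x_c = 19.56 in, y_c = 105.00 in

Part | A | x̄ᵢ | ȳᵢ | A·x̄ᵢ | A·ȳᵢ
web | 4620.00 | 11.00 | 105.00 | 50820.00 | 485100.00
bottom flange | 660.00 | 49.50 | 6.00 | 32670.00 | 3960.00
top flange | 660.00 | 49.50 | 204.00 | 32670.00 | 134640.00
Σ | 5940.00 |  |  | 116160.00 | 623700.00
x_c = 116160.00 / 5940.00 = 19.56 in
y_c = 623700.00 / 5940.00 = 105.00 in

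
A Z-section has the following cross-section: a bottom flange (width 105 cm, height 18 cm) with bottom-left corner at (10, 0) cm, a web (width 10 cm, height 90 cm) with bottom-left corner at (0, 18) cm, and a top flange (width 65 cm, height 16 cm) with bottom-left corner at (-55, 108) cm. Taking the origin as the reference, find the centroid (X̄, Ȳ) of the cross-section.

X̄ = 25.91 cm, Ȳ = 50.74 cm

bottom flange: A = 105 × 18 = 1890.00, centroid at (62.50, 9.00).
web: A = 10 × 90 = 900.00, centroid at (5.00, 63.00).
top flange: A = 65 × 16 = 1040.00, centroid at (-22.50, 116.00).
ΣA = 3830.00 cm², ΣAX̄ = 99225.00 cm³, ΣAȲ = 194350.00 cm³.
X̄ = 99225.00/3830.00 = 25.91 cm; Ȳ = 194350.00/3830.00 = 50.74 cm.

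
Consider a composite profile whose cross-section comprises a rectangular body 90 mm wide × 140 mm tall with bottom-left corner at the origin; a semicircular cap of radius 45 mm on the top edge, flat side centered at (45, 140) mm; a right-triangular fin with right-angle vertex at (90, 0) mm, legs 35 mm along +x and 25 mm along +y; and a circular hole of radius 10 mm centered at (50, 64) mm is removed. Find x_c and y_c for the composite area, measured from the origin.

Part | A | x̄ᵢ | ȳᵢ | A·x̄ᵢ | A·ȳᵢ
rectangular body | 12600.00 | 45.00 | 70.00 | 567000.00 | 882000.00
semicircular top | 3180.86 | 45.00 | 159.10 | 143138.82 | 506070.76
triangular fin | 437.50 | 101.67 | 8.33 | 44479.17 | 3645.83
hole | -314.16 | 50.00 | 64.00 | -15707.96 | -20106.19
Σ | 15904.20 |  |  | 738910.02 | 1371610.40
x_c = 738910.02 / 15904.20 = 46.46 mm
y_c = 1371610.40 / 15904.20 = 86.24 mm

x_c = 46.46 mm, y_c = 86.24 mm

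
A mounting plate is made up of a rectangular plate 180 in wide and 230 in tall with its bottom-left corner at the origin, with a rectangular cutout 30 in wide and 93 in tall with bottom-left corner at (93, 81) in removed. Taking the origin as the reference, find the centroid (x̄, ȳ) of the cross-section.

x̄ = 88.70 in, ȳ = 114.10 in

plate: A = 180 × 230 = 41400.00, centroid at (90.00, 115.00).
hole: A = −(30 × 93) = -2790.00, centroid at (108.00, 127.50).
ΣA = 38610.00 in²
ΣAx̄ = (41400.00)(90.00) + (-2790.00)(108.00) = 3424680.00 in³
ΣAȳ = (41400.00)(115.00) + (-2790.00)(127.50) = 4405275.00 in³
x̄ = 3424680.00 / 38610.00 = 88.70 in
ȳ = 4405275.00 / 38610.00 = 114.10 in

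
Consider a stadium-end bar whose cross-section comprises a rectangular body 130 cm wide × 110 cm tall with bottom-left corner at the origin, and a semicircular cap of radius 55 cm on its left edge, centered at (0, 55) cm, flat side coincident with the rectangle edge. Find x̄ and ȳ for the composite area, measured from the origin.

rectangular body: A = 130 × 110 = 14300.00, centroid at (65.00, 55.00).
semicircular end: A = ½π·55² = 4751.66, centroid at (-23.34, 55.00).
ΣA = 19051.66 cm², ΣAx̄ = 818583.33 cm³, ΣAȳ = 1047841.24 cm³.
x̄ = 818583.33/19051.66 = 42.97 cm; ȳ = 1047841.24/19051.66 = 55.00 cm.

x̄ = 42.97 cm, ȳ = 55.00 cm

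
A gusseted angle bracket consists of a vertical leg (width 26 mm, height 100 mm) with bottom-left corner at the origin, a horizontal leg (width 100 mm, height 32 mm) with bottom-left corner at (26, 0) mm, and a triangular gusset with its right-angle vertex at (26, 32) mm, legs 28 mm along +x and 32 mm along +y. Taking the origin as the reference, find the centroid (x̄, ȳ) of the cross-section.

vertical leg: A = 26 × 100 = 2600.00, centroid at (13.00, 50.00).
horizontal leg: A = 100 × 32 = 3200.00, centroid at (76.00, 16.00).
gusset: A = ½·28·32 = 448.00, centroid at (35.33, 42.67).
ΣA = 6248.00 mm², ΣAx̄ = 292829.33 mm³, ΣAȳ = 200314.67 mm³.
x̄ = 292829.33/6248.00 = 46.87 mm; ȳ = 200314.67/6248.00 = 32.06 mm.

x̄ = 46.87 mm, ȳ = 32.06 mm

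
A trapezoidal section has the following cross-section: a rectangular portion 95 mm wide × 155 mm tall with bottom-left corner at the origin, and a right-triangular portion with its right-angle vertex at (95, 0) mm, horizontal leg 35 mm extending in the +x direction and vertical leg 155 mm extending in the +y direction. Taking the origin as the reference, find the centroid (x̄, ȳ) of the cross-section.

rectangular portion: A = 95 × 155 = 14725.00, centroid at (47.50, 77.50).
triangular portion: A = ½·35·155 = 2712.50, centroid at (106.67, 51.67).
ΣA = 17437.50 mm²
ΣAx̄ = (14725.00)(47.50) + (2712.50)(106.67) = 988770.83 mm³
ΣAȳ = (14725.00)(77.50) + (2712.50)(51.67) = 1281333.33 mm³
x̄ = 988770.83 / 17437.50 = 56.70 mm
ȳ = 1281333.33 / 17437.50 = 73.48 mm

x̄ = 56.70 mm, ȳ = 73.48 mm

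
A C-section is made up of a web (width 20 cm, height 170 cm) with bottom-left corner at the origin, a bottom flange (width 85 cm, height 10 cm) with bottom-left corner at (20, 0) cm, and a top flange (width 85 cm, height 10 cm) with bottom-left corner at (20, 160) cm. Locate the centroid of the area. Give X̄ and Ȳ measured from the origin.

web: A = 20 × 170 = 3400.00, centroid at (10.00, 85.00).
bottom flange: A = 85 × 10 = 850.00, centroid at (62.50, 5.00).
top flange: A = 85 × 10 = 850.00, centroid at (62.50, 165.00).
ΣA = 5100.00 cm²
ΣAX̄ = (3400.00)(10.00) + (850.00)(62.50) + (850.00)(62.50) = 140250.00 cm³
ΣAȲ = (3400.00)(85.00) + (850.00)(5.00) + (850.00)(165.00) = 433500.00 cm³
X̄ = 140250.00 / 5100.00 = 27.50 cm
Ȳ = 433500.00 / 5100.00 = 85.00 cm

X̄ = 27.50 cm, Ȳ = 85.00 cm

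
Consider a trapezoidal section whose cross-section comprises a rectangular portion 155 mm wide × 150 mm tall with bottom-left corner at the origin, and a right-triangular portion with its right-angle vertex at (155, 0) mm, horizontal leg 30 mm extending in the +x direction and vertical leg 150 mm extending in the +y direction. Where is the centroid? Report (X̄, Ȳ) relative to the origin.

X̄ = 85.22 mm, Ȳ = 72.79 mm

rectangular portion: A = 155 × 150 = 23250.00, centroid at (77.50, 75.00).
triangular portion: A = ½·30·150 = 2250.00, centroid at (165.00, 50.00).
ΣA = 25500.00 mm²
ΣAX̄ = (23250.00)(77.50) + (2250.00)(165.00) = 2173125.00 mm³
ΣAȲ = (23250.00)(75.00) + (2250.00)(50.00) = 1856250.00 mm³
X̄ = 2173125.00 / 25500.00 = 85.22 mm
Ȳ = 1856250.00 / 25500.00 = 72.79 mm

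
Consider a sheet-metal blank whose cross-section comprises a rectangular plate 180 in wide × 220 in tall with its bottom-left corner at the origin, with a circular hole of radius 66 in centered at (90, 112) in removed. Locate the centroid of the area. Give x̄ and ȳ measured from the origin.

plate: A = 180 × 220 = 39600.00, centroid at (90.00, 110.00).
hole: A = −π·66² = -13684.78, centroid at (90.00, 112.00).
ΣA = 25915.22 in²
ΣAx̄ = (39600.00)(90.00) + (-13684.78)(90.00) = 2332370.02 in³
ΣAȳ = (39600.00)(110.00) + (-13684.78)(112.00) = 2823304.91 in³
x̄ = 2332370.02 / 25915.22 = 90.00 in
ȳ = 2823304.91 / 25915.22 = 108.94 in

x̄ = 90.00 in, ȳ = 108.94 in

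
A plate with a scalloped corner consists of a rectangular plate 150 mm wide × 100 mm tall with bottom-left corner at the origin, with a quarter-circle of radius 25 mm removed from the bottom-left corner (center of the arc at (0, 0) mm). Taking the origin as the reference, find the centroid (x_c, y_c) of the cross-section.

plate: A = 150 × 100 = 15000.00, centroid at (75.00, 50.00).
removed quarter-circle: A = −¼π·25² = -490.87, centroid at (10.61, 10.61).
ΣA = 14509.13 mm²
ΣAx_c = (15000.00)(75.00) + (-490.87)(10.61) = 1119791.67 mm³
ΣAy_c = (15000.00)(50.00) + (-490.87)(10.61) = 744791.67 mm³
x_c = 1119791.67 / 14509.13 = 77.18 mm
y_c = 744791.67 / 14509.13 = 51.33 mm

x_c = 77.18 mm, y_c = 51.33 mm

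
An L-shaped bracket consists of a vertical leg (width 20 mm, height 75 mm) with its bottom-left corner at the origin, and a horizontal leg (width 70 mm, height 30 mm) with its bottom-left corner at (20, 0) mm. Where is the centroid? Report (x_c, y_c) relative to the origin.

x_c = 36.25 mm, y_c = 24.38 mm

vertical leg: A = 20 × 75 = 1500.00, centroid at (10.00, 37.50).
horizontal leg: A = 70 × 30 = 2100.00, centroid at (55.00, 15.00).
ΣA = 3600.00 mm²
ΣAx_c = (1500.00)(10.00) + (2100.00)(55.00) = 130500.00 mm³
ΣAy_c = (1500.00)(37.50) + (2100.00)(15.00) = 87750.00 mm³
x_c = 130500.00 / 3600.00 = 36.25 mm
y_c = 87750.00 / 3600.00 = 24.38 mm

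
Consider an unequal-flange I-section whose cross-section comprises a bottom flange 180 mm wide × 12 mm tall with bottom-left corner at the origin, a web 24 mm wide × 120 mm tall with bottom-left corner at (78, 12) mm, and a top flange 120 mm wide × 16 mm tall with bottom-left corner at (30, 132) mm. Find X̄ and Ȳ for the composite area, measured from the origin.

bottom flange: A = 180 × 12 = 2160.00, centroid at (90.00, 6.00).
web: A = 24 × 120 = 2880.00, centroid at (90.00, 72.00).
top flange: A = 120 × 16 = 1920.00, centroid at (90.00, 140.00).
ΣA = 6960.00 mm²
ΣAX̄ = (2160.00)(90.00) + (2880.00)(90.00) + (1920.00)(90.00) = 626400.00 mm³
ΣAȲ = (2160.00)(6.00) + (2880.00)(72.00) + (1920.00)(140.00) = 489120.00 mm³
X̄ = 626400.00 / 6960.00 = 90.00 mm
Ȳ = 489120.00 / 6960.00 = 70.28 mm

X̄ = 90.00 mm, Ȳ = 70.28 mm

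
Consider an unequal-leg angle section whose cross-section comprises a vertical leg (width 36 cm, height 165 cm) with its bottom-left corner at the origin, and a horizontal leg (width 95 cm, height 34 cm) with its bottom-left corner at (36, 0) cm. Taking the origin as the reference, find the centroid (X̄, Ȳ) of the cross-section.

X̄ = 41.07 cm, Ȳ = 59.43 cm

vertical leg: A = 36 × 165 = 5940.00, centroid at (18.00, 82.50).
horizontal leg: A = 95 × 34 = 3230.00, centroid at (83.50, 17.00).
ΣA = 9170.00 cm², ΣAX̄ = 376625.00 cm³, ΣAȲ = 544960.00 cm³.
X̄ = 376625.00/9170.00 = 41.07 cm; Ȳ = 544960.00/9170.00 = 59.43 cm.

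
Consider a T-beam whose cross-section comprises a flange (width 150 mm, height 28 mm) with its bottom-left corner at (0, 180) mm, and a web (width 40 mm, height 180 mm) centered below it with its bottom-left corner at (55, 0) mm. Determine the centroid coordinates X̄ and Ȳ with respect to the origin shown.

web: A = 40 × 180 = 7200.00, centroid at (75.00, 90.00).
flange: A = 150 × 28 = 4200.00, centroid at (75.00, 194.00).
ΣA = 11400.00 mm², ΣAX̄ = 855000.00 mm³, ΣAȲ = 1462800.00 mm³.
X̄ = 855000.00/11400.00 = 75.00 mm; Ȳ = 1462800.00/11400.00 = 128.32 mm.

X̄ = 75.00 mm, Ȳ = 128.32 mm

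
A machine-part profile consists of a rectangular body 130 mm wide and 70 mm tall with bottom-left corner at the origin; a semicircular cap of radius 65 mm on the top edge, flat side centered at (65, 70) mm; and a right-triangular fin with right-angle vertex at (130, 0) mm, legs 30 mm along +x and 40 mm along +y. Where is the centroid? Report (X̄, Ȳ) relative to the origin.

rectangular body: A = 130 × 70 = 9100.00, centroid at (65.00, 35.00).
semicircular top: A = ½π·65² = 6636.61, centroid at (65.00, 97.59).
triangular fin: A = ½·30·40 = 600.00, centroid at (140.00, 13.33).
ΣA = 16336.61 mm²
ΣAX̄ = (9100.00)(65.00) + (6636.61)(65.00) + (600.00)(140.00) = 1106879.94 mm³
ΣAȲ = (9100.00)(35.00) + (6636.61)(97.59) + (600.00)(13.33) = 974146.35 mm³
X̄ = 1106879.94 / 16336.61 = 67.75 mm
Ȳ = 974146.35 / 16336.61 = 59.63 mm

X̄ = 67.75 mm, Ȳ = 59.63 mm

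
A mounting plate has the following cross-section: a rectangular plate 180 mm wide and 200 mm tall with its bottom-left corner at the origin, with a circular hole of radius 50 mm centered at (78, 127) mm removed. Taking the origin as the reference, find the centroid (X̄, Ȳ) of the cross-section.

plate: A = 180 × 200 = 36000.00, centroid at (90.00, 100.00).
hole: A = −π·50² = -7853.98, centroid at (78.00, 127.00).
ΣA = 28146.02 mm²
ΣAX̄ = (36000.00)(90.00) + (-7853.98)(78.00) = 2627389.43 mm³
ΣAȲ = (36000.00)(100.00) + (-7853.98)(127.00) = 2602544.33 mm³
X̄ = 2627389.43 / 28146.02 = 93.35 mm
Ȳ = 2602544.33 / 28146.02 = 92.47 mm

X̄ = 93.35 mm, Ȳ = 92.47 mm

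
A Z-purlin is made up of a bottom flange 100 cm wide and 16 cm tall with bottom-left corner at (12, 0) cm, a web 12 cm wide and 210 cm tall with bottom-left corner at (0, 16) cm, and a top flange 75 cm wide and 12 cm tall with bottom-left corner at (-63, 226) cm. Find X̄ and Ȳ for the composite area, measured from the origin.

X̄ = 18.20 cm, Ȳ = 104.88 cm

bottom flange: A = 100 × 16 = 1600.00, centroid at (62.00, 8.00).
web: A = 12 × 210 = 2520.00, centroid at (6.00, 121.00).
top flange: A = 75 × 12 = 900.00, centroid at (-25.50, 232.00).
ΣA = 5020.00 cm², ΣAX̄ = 91370.00 cm³, ΣAȲ = 526520.00 cm³.
X̄ = 91370.00/5020.00 = 18.20 cm; Ȳ = 526520.00/5020.00 = 104.88 cm.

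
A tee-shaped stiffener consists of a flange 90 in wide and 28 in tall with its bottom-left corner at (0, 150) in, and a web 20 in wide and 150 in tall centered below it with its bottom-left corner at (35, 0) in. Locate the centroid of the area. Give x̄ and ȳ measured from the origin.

x̄ = 45.00 in, ȳ = 115.63 in

web: A = 20 × 150 = 3000.00, centroid at (45.00, 75.00).
flange: A = 90 × 28 = 2520.00, centroid at (45.00, 164.00).
ΣA = 5520.00 in², ΣAx̄ = 248400.00 in³, ΣAȳ = 638280.00 in³.
x̄ = 248400.00/5520.00 = 45.00 in; ȳ = 638280.00/5520.00 = 115.63 in.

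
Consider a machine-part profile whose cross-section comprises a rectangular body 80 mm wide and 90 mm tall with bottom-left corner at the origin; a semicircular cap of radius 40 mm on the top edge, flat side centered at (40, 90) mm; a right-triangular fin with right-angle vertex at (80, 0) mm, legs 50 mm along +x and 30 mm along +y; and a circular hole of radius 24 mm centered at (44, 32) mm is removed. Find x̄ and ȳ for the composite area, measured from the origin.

rectangular body: A = 80 × 90 = 7200.00, centroid at (40.00, 45.00).
semicircular top: A = ½π·40² = 2513.27, centroid at (40.00, 106.98).
triangular fin: A = ½·50·30 = 750.00, centroid at (96.67, 10.00).
hole: A = −π·24² = -1809.56, centroid at (44.00, 32.00).
ΣA = 8653.72 mm²
ΣAx̄ = (7200.00)(40.00) + (2513.27)(40.00) + (750.00)(96.67) + (-1809.56)(44.00) = 381410.44 mm³
ΣAȳ = (7200.00)(45.00) + (2513.27)(106.98) + (750.00)(10.00) + (-1809.56)(32.00) = 542455.50 mm³
x̄ = 381410.44 / 8653.72 = 44.07 mm
ȳ = 542455.50 / 8653.72 = 62.68 mm

x̄ = 44.07 mm, ȳ = 62.68 mm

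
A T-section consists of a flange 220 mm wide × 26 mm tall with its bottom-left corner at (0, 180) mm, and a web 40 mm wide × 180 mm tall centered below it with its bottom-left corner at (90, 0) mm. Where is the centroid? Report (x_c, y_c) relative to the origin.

web: A = 40 × 180 = 7200.00, centroid at (110.00, 90.00).
flange: A = 220 × 26 = 5720.00, centroid at (110.00, 193.00).
ΣA = 12920.00 mm²
ΣAx_c = (7200.00)(110.00) + (5720.00)(110.00) = 1421200.00 mm³
ΣAy_c = (7200.00)(90.00) + (5720.00)(193.00) = 1751960.00 mm³
x_c = 1421200.00 / 12920.00 = 110.00 mm
y_c = 1751960.00 / 12920.00 = 135.60 mm

x_c = 110.00 mm, y_c = 135.60 mm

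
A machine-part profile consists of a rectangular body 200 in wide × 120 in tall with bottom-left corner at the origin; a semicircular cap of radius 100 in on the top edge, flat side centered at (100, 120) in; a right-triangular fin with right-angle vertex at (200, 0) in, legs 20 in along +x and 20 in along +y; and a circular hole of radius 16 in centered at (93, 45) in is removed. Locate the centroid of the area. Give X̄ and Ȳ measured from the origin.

rectangular body: A = 200 × 120 = 24000.00, centroid at (100.00, 60.00).
semicircular top: A = ½π·100² = 15707.96, centroid at (100.00, 162.44).
triangular fin: A = ½·20·20 = 200.00, centroid at (206.67, 6.67).
hole: A = −π·16² = -804.25, centroid at (93.00, 45.00).
ΣA = 39103.72 in², ΣAX̄ = 3937334.62 in³, ΣAȲ = 3956764.44 in³.
X̄ = 3937334.62/39103.72 = 100.69 in; Ȳ = 3956764.44/39103.72 = 101.19 in.

X̄ = 100.69 in, Ȳ = 101.19 in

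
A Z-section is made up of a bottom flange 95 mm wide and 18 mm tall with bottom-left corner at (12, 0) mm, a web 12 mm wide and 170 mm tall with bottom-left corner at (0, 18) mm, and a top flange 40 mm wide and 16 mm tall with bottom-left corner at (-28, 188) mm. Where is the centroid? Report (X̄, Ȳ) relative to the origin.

X̄ = 24.80 mm, Ȳ = 79.94 mm

bottom flange: A = 95 × 18 = 1710.00, centroid at (59.50, 9.00).
web: A = 12 × 170 = 2040.00, centroid at (6.00, 103.00).
top flange: A = 40 × 16 = 640.00, centroid at (-8.00, 196.00).
ΣA = 4390.00 mm², ΣAX̄ = 108865.00 mm³, ΣAȲ = 350950.00 mm³.
X̄ = 108865.00/4390.00 = 24.80 mm; Ȳ = 350950.00/4390.00 = 79.94 mm.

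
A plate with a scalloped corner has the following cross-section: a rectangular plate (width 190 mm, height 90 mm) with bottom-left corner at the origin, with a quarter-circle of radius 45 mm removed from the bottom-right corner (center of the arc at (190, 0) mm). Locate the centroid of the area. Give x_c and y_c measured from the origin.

x_c = 87.22 mm, y_c = 47.66 mm

plate: A = 190 × 90 = 17100.00, centroid at (95.00, 45.00).
removed quarter-circle: A = −¼π·45² = -1590.43, centroid at (170.90, 19.10).
ΣA = 15509.57 mm²
ΣAx_c = (17100.00)(95.00) + (-1590.43)(170.90) = 1352693.06 mm³
ΣAy_c = (17100.00)(45.00) + (-1590.43)(19.10) = 739125.00 mm³
x_c = 1352693.06 / 15509.57 = 87.22 mm
y_c = 739125.00 / 15509.57 = 47.66 mm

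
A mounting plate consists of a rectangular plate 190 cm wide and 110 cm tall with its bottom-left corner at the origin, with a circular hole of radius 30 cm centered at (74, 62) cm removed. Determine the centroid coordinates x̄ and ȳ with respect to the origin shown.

x̄ = 98.29 cm, ȳ = 53.90 cm

plate: A = 190 × 110 = 20900.00, centroid at (95.00, 55.00).
hole: A = −π·30² = -2827.43, centroid at (74.00, 62.00).
ΣA = 18072.57 cm²
ΣAx̄ = (20900.00)(95.00) + (-2827.43)(74.00) = 1776269.93 cm³
ΣAȳ = (20900.00)(55.00) + (-2827.43)(62.00) = 974199.13 cm³
x̄ = 1776269.93 / 18072.57 = 98.29 cm
ȳ = 974199.13 / 18072.57 = 53.90 cm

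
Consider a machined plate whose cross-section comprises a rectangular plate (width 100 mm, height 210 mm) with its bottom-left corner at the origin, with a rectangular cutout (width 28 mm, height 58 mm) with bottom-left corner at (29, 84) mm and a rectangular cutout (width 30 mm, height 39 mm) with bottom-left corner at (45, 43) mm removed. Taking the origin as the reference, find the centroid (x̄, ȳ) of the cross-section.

x̄ = 49.98 mm, ȳ = 107.02 mm

plate: A = 100 × 210 = 21000.00, centroid at (50.00, 105.00).
hole 1: A = −(28 × 58) = -1624.00, centroid at (43.00, 113.00).
hole 2: A = −(30 × 39) = -1170.00, centroid at (60.00, 62.50).
ΣA = 18206.00 mm²
ΣAx̄ = (21000.00)(50.00) + (-1624.00)(43.00) + (-1170.00)(60.00) = 909968.00 mm³
ΣAȳ = (21000.00)(105.00) + (-1624.00)(113.00) + (-1170.00)(62.50) = 1948363.00 mm³
x̄ = 909968.00 / 18206.00 = 49.98 mm
ȳ = 1948363.00 / 18206.00 = 107.02 mm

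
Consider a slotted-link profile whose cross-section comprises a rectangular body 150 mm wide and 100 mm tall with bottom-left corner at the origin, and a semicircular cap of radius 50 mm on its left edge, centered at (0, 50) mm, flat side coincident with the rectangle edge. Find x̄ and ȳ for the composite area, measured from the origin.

rectangular body: A = 150 × 100 = 15000.00, centroid at (75.00, 50.00).
semicircular end: A = ½π·50² = 3926.99, centroid at (-21.22, 50.00).
ΣA = 18926.99 mm², ΣAx̄ = 1041666.67 mm³, ΣAȳ = 946349.54 mm³.
x̄ = 1041666.67/18926.99 = 55.04 mm; ȳ = 946349.54/18926.99 = 50.00 mm.

x̄ = 55.04 mm, ȳ = 50.00 mm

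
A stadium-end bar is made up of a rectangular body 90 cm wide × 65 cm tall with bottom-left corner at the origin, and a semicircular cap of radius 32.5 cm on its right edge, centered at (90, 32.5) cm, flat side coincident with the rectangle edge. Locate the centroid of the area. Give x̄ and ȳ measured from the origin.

Part | A | x̄ᵢ | ȳᵢ | A·x̄ᵢ | A·ȳᵢ
rectangular body | 5850.00 | 45.00 | 32.50 | 263250.00 | 190125.00
semicircular end | 1659.15 | 103.79 | 32.50 | 172209.24 | 53922.49
Σ | 7509.15 |  |  | 435459.24 | 244047.49
x̄ = 435459.24 / 7509.15 = 57.99 cm
ȳ = 244047.49 / 7509.15 = 32.50 cm

x̄ = 57.99 cm, ȳ = 32.50 cm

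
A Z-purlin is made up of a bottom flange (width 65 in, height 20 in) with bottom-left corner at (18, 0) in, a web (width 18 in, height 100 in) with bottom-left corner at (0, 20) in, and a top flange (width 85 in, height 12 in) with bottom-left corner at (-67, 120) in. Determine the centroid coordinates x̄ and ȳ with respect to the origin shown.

bottom flange: A = 65 × 20 = 1300.00, centroid at (50.50, 10.00).
web: A = 18 × 100 = 1800.00, centroid at (9.00, 70.00).
top flange: A = 85 × 12 = 1020.00, centroid at (-24.50, 126.00).
ΣA = 4120.00 in²
ΣAx̄ = (1300.00)(50.50) + (1800.00)(9.00) + (1020.00)(-24.50) = 56860.00 in³
ΣAȳ = (1300.00)(10.00) + (1800.00)(70.00) + (1020.00)(126.00) = 267520.00 in³
x̄ = 56860.00 / 4120.00 = 13.80 in
ȳ = 267520.00 / 4120.00 = 64.93 in

x̄ = 13.80 in, ȳ = 64.93 in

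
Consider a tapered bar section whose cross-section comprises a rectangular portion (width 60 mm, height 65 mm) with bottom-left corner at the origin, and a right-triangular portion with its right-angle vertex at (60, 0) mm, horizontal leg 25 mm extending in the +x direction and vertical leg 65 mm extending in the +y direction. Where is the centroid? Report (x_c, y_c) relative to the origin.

x_c = 36.61 mm, y_c = 30.63 mm

rectangular portion: A = 60 × 65 = 3900.00, centroid at (30.00, 32.50).
triangular portion: A = ½·25·65 = 812.50, centroid at (68.33, 21.67).
ΣA = 4712.50 mm²
ΣAx_c = (3900.00)(30.00) + (812.50)(68.33) = 172520.83 mm³
ΣAy_c = (3900.00)(32.50) + (812.50)(21.67) = 144354.17 mm³
x_c = 172520.83 / 4712.50 = 36.61 mm
y_c = 144354.17 / 4712.50 = 30.63 mm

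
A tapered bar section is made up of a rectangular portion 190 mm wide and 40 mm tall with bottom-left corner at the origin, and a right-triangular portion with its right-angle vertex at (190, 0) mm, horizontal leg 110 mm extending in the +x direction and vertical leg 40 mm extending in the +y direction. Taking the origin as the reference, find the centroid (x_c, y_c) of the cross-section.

rectangular portion: A = 190 × 40 = 7600.00, centroid at (95.00, 20.00).
triangular portion: A = ½·110·40 = 2200.00, centroid at (226.67, 13.33).
ΣA = 9800.00 mm²
ΣAx_c = (7600.00)(95.00) + (2200.00)(226.67) = 1220666.67 mm³
ΣAy_c = (7600.00)(20.00) + (2200.00)(13.33) = 181333.33 mm³
x_c = 1220666.67 / 9800.00 = 124.56 mm
y_c = 181333.33 / 9800.00 = 18.50 mm

x_c = 124.56 mm, y_c = 18.50 mm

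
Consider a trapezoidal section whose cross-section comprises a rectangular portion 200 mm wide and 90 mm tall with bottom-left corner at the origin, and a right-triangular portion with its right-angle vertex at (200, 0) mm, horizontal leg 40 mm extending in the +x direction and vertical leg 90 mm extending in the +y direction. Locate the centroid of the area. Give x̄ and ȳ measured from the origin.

rectangular portion: A = 200 × 90 = 18000.00, centroid at (100.00, 45.00).
triangular portion: A = ½·40·90 = 1800.00, centroid at (213.33, 30.00).
ΣA = 19800.00 mm², ΣAx̄ = 2184000.00 mm³, ΣAȳ = 864000.00 mm³.
x̄ = 2184000.00/19800.00 = 110.30 mm; ȳ = 864000.00/19800.00 = 43.64 mm.

x̄ = 110.30 mm, ȳ = 43.64 mm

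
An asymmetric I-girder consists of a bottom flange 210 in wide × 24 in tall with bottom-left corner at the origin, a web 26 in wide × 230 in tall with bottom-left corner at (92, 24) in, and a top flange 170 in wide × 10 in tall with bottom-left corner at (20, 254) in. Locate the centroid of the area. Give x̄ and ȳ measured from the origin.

bottom flange: A = 210 × 24 = 5040.00, centroid at (105.00, 12.00).
web: A = 26 × 230 = 5980.00, centroid at (105.00, 139.00).
top flange: A = 170 × 10 = 1700.00, centroid at (105.00, 259.00).
ΣA = 12720.00 in², ΣAx̄ = 1335600.00 in³, ΣAȳ = 1332000.00 in³.
x̄ = 1335600.00/12720.00 = 105.00 in; ȳ = 1332000.00/12720.00 = 104.72 in.

x̄ = 105.00 in, ȳ = 104.72 in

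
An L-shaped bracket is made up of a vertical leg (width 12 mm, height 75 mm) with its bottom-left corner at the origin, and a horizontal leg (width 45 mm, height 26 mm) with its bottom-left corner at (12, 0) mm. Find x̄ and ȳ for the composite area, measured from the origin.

x̄ = 22.11 mm, ȳ = 23.65 mm

Part | A | x̄ᵢ | ȳᵢ | A·x̄ᵢ | A·ȳᵢ
vertical leg | 900.00 | 6.00 | 37.50 | 5400.00 | 33750.00
horizontal leg | 1170.00 | 34.50 | 13.00 | 40365.00 | 15210.00
Σ | 2070.00 |  |  | 45765.00 | 48960.00
x̄ = 45765.00 / 2070.00 = 22.11 mm
ȳ = 48960.00 / 2070.00 = 23.65 mm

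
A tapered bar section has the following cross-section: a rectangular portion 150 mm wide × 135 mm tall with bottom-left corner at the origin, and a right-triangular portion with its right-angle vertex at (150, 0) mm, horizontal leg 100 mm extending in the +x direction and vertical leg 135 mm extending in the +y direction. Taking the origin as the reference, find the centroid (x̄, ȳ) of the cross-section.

Part | A | x̄ᵢ | ȳᵢ | A·x̄ᵢ | A·ȳᵢ
rectangular portion | 20250.00 | 75.00 | 67.50 | 1518750.00 | 1366875.00
triangular portion | 6750.00 | 183.33 | 45.00 | 1237500.00 | 303750.00
Σ | 27000.00 |  |  | 2756250.00 | 1670625.00
x̄ = 2756250.00 / 27000.00 = 102.08 mm
ȳ = 1670625.00 / 27000.00 = 61.88 mm

x̄ = 102.08 mm, ȳ = 61.88 mm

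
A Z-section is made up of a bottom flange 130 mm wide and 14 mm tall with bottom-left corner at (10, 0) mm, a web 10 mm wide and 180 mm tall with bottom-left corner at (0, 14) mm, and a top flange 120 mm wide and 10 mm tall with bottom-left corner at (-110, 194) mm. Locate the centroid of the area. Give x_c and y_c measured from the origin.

bottom flange: A = 130 × 14 = 1820.00, centroid at (75.00, 7.00).
web: A = 10 × 180 = 1800.00, centroid at (5.00, 104.00).
top flange: A = 120 × 10 = 1200.00, centroid at (-50.00, 199.00).
ΣA = 4820.00 mm², ΣAx_c = 85500.00 mm³, ΣAy_c = 438740.00 mm³.
x_c = 85500.00/4820.00 = 17.74 mm; y_c = 438740.00/4820.00 = 91.02 mm.

x_c = 17.74 mm, y_c = 91.02 mm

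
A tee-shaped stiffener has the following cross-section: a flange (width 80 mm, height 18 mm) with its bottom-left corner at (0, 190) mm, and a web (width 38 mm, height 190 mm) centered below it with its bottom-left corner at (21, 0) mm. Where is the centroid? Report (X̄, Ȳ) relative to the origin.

X̄ = 40.00 mm, Ȳ = 112.29 mm

Part | A | x̄ᵢ | ȳᵢ | A·x̄ᵢ | A·ȳᵢ
web | 7220.00 | 40.00 | 95.00 | 288800.00 | 685900.00
flange | 1440.00 | 40.00 | 199.00 | 57600.00 | 286560.00
Σ | 8660.00 |  |  | 346400.00 | 972460.00
X̄ = 346400.00 / 8660.00 = 40.00 mm
Ȳ = 972460.00 / 8660.00 = 112.29 mm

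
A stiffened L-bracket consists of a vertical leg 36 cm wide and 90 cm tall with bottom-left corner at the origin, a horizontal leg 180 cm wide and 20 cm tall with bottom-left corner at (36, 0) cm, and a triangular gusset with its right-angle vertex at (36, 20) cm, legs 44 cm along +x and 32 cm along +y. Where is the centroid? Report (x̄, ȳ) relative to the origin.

x̄ = 72.59 cm, ȳ = 26.96 cm

Part | A | x̄ᵢ | ȳᵢ | A·x̄ᵢ | A·ȳᵢ
vertical leg | 3240.00 | 18.00 | 45.00 | 58320.00 | 145800.00
horizontal leg | 3600.00 | 126.00 | 10.00 | 453600.00 | 36000.00
gusset | 704.00 | 50.67 | 30.67 | 35669.33 | 21589.33
Σ | 7544.00 |  |  | 547589.33 | 203389.33
x̄ = 547589.33 / 7544.00 = 72.59 cm
ȳ = 203389.33 / 7544.00 = 26.96 cm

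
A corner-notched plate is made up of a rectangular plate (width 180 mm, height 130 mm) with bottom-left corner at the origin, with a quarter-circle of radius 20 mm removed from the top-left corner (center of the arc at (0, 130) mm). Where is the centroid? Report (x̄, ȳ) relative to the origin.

plate: A = 180 × 130 = 23400.00, centroid at (90.00, 65.00).
removed quarter-circle: A = −¼π·20² = -314.16, centroid at (8.49, 121.51).
ΣA = 23085.84 mm²
ΣAx̄ = (23400.00)(90.00) + (-314.16)(8.49) = 2103333.33 mm³
ΣAȳ = (23400.00)(65.00) + (-314.16)(121.51) = 1482825.96 mm³
x̄ = 2103333.33 / 23085.84 = 91.11 mm
ȳ = 1482825.96 / 23085.84 = 64.23 mm

x̄ = 91.11 mm, ȳ = 64.23 mm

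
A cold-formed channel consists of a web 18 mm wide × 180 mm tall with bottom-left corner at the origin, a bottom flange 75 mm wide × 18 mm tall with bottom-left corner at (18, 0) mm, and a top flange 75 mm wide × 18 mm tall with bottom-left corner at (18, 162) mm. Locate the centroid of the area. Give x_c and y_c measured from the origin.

Part | A | x̄ᵢ | ȳᵢ | A·x̄ᵢ | A·ȳᵢ
web | 3240.00 | 9.00 | 90.00 | 29160.00 | 291600.00
bottom flange | 1350.00 | 55.50 | 9.00 | 74925.00 | 12150.00
top flange | 1350.00 | 55.50 | 171.00 | 74925.00 | 230850.00
Σ | 5940.00 |  |  | 179010.00 | 534600.00
x_c = 179010.00 / 5940.00 = 30.14 mm
y_c = 534600.00 / 5940.00 = 90.00 mm

x_c = 30.14 mm, y_c = 90.00 mm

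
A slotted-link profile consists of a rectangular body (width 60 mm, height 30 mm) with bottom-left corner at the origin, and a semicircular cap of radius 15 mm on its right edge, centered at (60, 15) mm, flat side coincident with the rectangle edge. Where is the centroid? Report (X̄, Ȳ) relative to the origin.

rectangular body: A = 60 × 30 = 1800.00, centroid at (30.00, 15.00).
semicircular end: A = ½π·15² = 353.43, centroid at (66.37, 15.00).
ΣA = 2153.43 mm², ΣAX̄ = 77455.75 mm³, ΣAȲ = 32301.44 mm³.
X̄ = 77455.75/2153.43 = 35.97 mm; Ȳ = 32301.44/2153.43 = 15.00 mm.

X̄ = 35.97 mm, Ȳ = 15.00 mm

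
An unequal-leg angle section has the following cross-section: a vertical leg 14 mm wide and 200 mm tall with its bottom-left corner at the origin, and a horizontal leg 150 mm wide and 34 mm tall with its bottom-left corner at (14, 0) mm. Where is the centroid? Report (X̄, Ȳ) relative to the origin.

X̄ = 59.94 mm, Ȳ = 46.42 mm

vertical leg: A = 14 × 200 = 2800.00, centroid at (7.00, 100.00).
horizontal leg: A = 150 × 34 = 5100.00, centroid at (89.00, 17.00).
ΣA = 7900.00 mm², ΣAX̄ = 473500.00 mm³, ΣAȲ = 366700.00 mm³.
X̄ = 473500.00/7900.00 = 59.94 mm; Ȳ = 366700.00/7900.00 = 46.42 mm.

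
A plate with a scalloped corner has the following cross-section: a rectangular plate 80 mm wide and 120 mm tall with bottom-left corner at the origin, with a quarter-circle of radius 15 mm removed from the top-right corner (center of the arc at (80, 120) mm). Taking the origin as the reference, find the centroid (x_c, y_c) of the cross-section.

x_c = 39.37 mm, y_c = 58.99 mm

plate: A = 80 × 120 = 9600.00, centroid at (40.00, 60.00).
removed quarter-circle: A = −¼π·15² = -176.71, centroid at (73.63, 113.63).
ΣA = 9423.29 mm², ΣAx_c = 370987.83 mm³, ΣAy_c = 555919.25 mm³.
x_c = 370987.83/9423.29 = 39.37 mm; y_c = 555919.25/9423.29 = 58.99 mm.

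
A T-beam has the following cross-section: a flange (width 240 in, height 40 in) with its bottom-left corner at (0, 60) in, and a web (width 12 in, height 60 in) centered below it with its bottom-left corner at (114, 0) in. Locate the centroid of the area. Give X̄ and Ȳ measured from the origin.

X̄ = 120.00 in, Ȳ = 76.51 in

web: A = 12 × 60 = 720.00, centroid at (120.00, 30.00).
flange: A = 240 × 40 = 9600.00, centroid at (120.00, 80.00).
ΣA = 10320.00 in², ΣAX̄ = 1238400.00 in³, ΣAȲ = 789600.00 in³.
X̄ = 1238400.00/10320.00 = 120.00 in; Ȳ = 789600.00/10320.00 = 76.51 in.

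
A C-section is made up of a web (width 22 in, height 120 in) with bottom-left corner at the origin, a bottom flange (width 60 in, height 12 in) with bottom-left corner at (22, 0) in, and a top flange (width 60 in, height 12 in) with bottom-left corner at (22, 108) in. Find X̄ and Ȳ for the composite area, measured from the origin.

X̄ = 25.47 in, Ȳ = 60.00 in

web: A = 22 × 120 = 2640.00, centroid at (11.00, 60.00).
bottom flange: A = 60 × 12 = 720.00, centroid at (52.00, 6.00).
top flange: A = 60 × 12 = 720.00, centroid at (52.00, 114.00).
ΣA = 4080.00 in², ΣAX̄ = 103920.00 in³, ΣAȲ = 244800.00 in³.
X̄ = 103920.00/4080.00 = 25.47 in; Ȳ = 244800.00/4080.00 = 60.00 in.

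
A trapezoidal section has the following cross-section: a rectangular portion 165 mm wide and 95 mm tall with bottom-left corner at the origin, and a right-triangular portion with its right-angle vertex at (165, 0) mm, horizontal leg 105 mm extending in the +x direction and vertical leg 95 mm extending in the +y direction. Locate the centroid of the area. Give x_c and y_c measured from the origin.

rectangular portion: A = 165 × 95 = 15675.00, centroid at (82.50, 47.50).
triangular portion: A = ½·105·95 = 4987.50, centroid at (200.00, 31.67).
ΣA = 20662.50 mm², ΣAx_c = 2290687.50 mm³, ΣAy_c = 902500.00 mm³.
x_c = 2290687.50/20662.50 = 110.86 mm; y_c = 902500.00/20662.50 = 43.68 mm.

x_c = 110.86 mm, y_c = 43.68 mm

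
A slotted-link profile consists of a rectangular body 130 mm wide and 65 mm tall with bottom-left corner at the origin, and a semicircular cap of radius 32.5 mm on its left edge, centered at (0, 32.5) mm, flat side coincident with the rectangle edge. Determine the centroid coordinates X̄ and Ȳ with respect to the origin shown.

X̄ = 52.07 mm, Ȳ = 32.50 mm

rectangular body: A = 130 × 65 = 8450.00, centroid at (65.00, 32.50).
semicircular end: A = ½π·32.5² = 1659.15, centroid at (-13.79, 32.50).
ΣA = 10109.15 mm², ΣAX̄ = 526364.58 mm³, ΣAȲ = 328547.49 mm³.
X̄ = 526364.58/10109.15 = 52.07 mm; Ȳ = 328547.49/10109.15 = 32.50 mm.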